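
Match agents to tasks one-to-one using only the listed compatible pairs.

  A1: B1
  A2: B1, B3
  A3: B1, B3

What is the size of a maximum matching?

2

Unit-capacity flow: source→left, listed edges, right→sink; max matching = max flow.
Augmenting path A1→B1 (+1); matched 1.
Augmenting path A2→B3 (+1); matched 2.
No augmenting path remains; maximum matching = 2.
König certificate: {B1, B3} is a vertex cover of size 2 (every listed pair touches it), so no matching can be larger.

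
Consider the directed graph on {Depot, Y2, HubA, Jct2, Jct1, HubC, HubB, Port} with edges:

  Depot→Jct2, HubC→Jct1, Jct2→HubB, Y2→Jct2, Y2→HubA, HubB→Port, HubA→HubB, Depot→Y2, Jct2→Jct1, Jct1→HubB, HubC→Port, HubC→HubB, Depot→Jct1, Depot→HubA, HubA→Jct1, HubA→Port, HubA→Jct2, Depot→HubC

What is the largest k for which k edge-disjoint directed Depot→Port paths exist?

Assign every edge capacity 1; by Menger, the answer equals the max flow.
Path Depot→HubA→Port (+1); total 1.
Path Depot→HubC→Port (+1); total 2.
Path Depot→Jct2→HubB→Port (+1); total 3.
No residual Depot→Port path; max flow = 3.
Certifying cut of size 3: {Depot→HubC, HubA→Port, HubB→Port}.

3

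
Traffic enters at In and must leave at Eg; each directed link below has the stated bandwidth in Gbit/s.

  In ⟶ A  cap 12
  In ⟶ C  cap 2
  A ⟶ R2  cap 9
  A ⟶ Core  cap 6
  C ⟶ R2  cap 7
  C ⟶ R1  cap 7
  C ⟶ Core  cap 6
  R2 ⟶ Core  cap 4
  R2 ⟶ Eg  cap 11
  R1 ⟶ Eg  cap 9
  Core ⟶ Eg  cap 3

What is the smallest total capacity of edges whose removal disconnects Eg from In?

14

Augment In→A→R2→Eg: bottleneck 9, flow now 9.
Augment In→A→Core→Eg: bottleneck 3, flow now 12.
Augment In→C→R2→Eg: bottleneck 2, flow now 14.
No augmenting path remains; maximum flow = 14.
By max-flow min-cut, the minimum cut capacity equals the max flow.
In the residual graph, reachable from In: {In}.
Min-cut edges: In→A (12), In→C (2); capacity 12 + 2 = 14.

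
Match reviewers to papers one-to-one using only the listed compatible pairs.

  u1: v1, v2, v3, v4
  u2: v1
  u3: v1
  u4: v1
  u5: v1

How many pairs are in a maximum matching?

Unit-capacity flow: source→left, listed edges, right→sink; max matching = max flow.
Augmenting path u1→v1 (+1); matched 1.
Augmenting path u2→v1→u1→v2 (+1); matched 2.
No augmenting path remains; maximum matching = 2.
König certificate: {u1, v1} is a vertex cover of size 2 (every listed pair touches it), so no matching can be larger.

2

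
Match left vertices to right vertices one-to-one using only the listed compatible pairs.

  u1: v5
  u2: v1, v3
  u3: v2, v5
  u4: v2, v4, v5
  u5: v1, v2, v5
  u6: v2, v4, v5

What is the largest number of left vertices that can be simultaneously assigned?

Unit-capacity flow: source→left, listed edges, right→sink; max matching = max flow.
Augmenting path u1→v5 (+1); matched 1.
Augmenting path u2→v1 (+1); matched 2.
Augmenting path u3→v2 (+1); matched 3.
Augmenting path u4→v4 (+1); matched 4.
Augmenting path u5→v1→u2→v3 (+1); matched 5.
No augmenting path remains; maximum matching = 5.
König certificate: {u2, u5, v2, v4, v5} is a vertex cover of size 5 (every listed pair touches it), so no matching can be larger.

5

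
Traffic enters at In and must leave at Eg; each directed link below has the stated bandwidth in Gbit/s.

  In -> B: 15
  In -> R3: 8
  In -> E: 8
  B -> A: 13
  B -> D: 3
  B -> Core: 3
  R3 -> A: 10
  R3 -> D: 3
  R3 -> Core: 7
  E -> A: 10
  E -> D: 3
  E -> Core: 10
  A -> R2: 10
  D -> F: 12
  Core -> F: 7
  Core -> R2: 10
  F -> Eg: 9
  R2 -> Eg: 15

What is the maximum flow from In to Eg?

24

Augment In→B→A→R2→Eg: bottleneck 10, flow now 10.
Augment In→B→D→F→Eg: bottleneck 3, flow now 13.
Augment In→B→Core→F→Eg: bottleneck 2, flow now 15.
Augment In→R3→D→F→Eg: bottleneck 3, flow now 18.
Augment In→R3→Core→F→Eg: bottleneck 1, flow now 19.
Augment In→R3→Core→R2→Eg: bottleneck 4, flow now 23.
Augment In→E→Core→R2→Eg: bottleneck 1, flow now 24.
No augmenting path remains; maximum flow = 24.
In the residual graph, reachable from In: {In, B, R3, E, A, D, Core, F, R2}.
Min-cut edges: F→Eg (9), R2→Eg (15); capacity 9 + 15 = 24.
This cut is saturated, so no flow can exceed 24.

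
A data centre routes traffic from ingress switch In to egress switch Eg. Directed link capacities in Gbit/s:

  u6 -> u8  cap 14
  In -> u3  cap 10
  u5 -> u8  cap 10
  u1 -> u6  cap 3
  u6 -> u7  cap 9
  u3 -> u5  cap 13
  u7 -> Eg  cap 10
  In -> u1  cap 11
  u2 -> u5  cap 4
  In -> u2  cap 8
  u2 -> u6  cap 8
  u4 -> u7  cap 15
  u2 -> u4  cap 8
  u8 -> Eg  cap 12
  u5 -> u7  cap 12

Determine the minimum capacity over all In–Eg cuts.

Augment In→u1→u6→u7→Eg: bottleneck 3, flow now 3.
Augment In→u2→u4→u7→Eg: bottleneck 7, flow now 10.
Augment In→u2→u5→u8→Eg: bottleneck 1, flow now 11.
Augment In→u3→u5→u8→Eg: bottleneck 9, flow now 20.
Augment In→u3→u5→u2→u6→u8→Eg: bottleneck 1, flow now 21. (uses reverse residual edge)
No augmenting path remains; maximum flow = 21.
By max-flow min-cut, the minimum cut capacity equals the max flow.
In the residual graph, reachable from In: {In, u1}.
Min-cut edges: In→u2 (8), In→u3 (10), u1→u6 (3); capacity 8 + 10 + 3 = 21.

21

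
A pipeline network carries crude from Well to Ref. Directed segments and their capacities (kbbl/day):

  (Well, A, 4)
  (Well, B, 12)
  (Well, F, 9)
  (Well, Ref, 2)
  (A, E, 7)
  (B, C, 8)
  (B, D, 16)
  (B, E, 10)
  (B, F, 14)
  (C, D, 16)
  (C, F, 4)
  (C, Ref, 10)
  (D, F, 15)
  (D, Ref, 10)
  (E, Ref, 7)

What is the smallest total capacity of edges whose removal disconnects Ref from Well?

Augment Well→Ref: bottleneck 2, flow now 2.
Augment Well→A→E→Ref: bottleneck 4, flow now 6.
Augment Well→B→C→Ref: bottleneck 8, flow now 14.
Augment Well→B→D→Ref: bottleneck 4, flow now 18.
No augmenting path remains; maximum flow = 18.
By max-flow min-cut, the minimum cut capacity equals the max flow.
In the residual graph, reachable from Well: {Well, F}.
Min-cut edges: Well→A (4), Well→B (12), Well→Ref (2); capacity 4 + 12 + 2 = 18.

18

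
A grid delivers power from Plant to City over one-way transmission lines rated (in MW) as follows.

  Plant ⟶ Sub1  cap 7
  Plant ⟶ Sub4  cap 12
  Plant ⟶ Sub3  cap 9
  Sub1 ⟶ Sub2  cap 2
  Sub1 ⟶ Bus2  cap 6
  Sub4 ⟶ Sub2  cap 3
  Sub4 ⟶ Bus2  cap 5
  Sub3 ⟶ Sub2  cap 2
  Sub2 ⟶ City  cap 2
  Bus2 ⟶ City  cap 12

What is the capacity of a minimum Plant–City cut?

13

Augment Plant→Sub1→Sub2→City: bottleneck 2, flow now 2.
Augment Plant→Sub1→Bus2→City: bottleneck 5, flow now 7.
Augment Plant→Sub4→Bus2→City: bottleneck 5, flow now 12.
Augment Plant→Sub4→Sub2→Sub1→Bus2→City: bottleneck 1, flow now 13. (uses reverse residual edge)
No augmenting path remains; maximum flow = 13.
By max-flow min-cut, the minimum cut capacity equals the max flow.
In the residual graph, reachable from Plant: {Plant, Sub1, Sub4, Sub3, Sub2}.
Min-cut edges: Sub1→Bus2 (6), Sub4→Bus2 (5), Sub2→City (2); capacity 6 + 5 + 2 = 13.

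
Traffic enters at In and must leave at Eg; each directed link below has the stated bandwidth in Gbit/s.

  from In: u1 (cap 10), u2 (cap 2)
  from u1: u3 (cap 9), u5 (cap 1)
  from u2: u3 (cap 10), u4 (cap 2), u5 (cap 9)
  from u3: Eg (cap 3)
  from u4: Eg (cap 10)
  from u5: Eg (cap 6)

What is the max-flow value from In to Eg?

6

Augment In→u1→u3→Eg: bottleneck 3, flow now 3.
Augment In→u1→u5→Eg: bottleneck 1, flow now 4.
Augment In→u2→u4→Eg: bottleneck 2, flow now 6.
No augmenting path remains; maximum flow = 6.
In the residual graph, reachable from In: {In, u1, u3}.
Min-cut edges: In→u2 (2), u1→u5 (1), u3→Eg (3); capacity 2 + 1 + 3 = 6.
This cut is saturated, so no flow can exceed 6.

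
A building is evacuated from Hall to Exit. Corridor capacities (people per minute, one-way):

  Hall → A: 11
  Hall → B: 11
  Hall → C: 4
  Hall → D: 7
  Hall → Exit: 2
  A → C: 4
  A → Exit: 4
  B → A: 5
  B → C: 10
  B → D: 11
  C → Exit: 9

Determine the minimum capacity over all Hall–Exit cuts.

Augment Hall→Exit: bottleneck 2, flow now 2.
Augment Hall→A→Exit: bottleneck 4, flow now 6.
Augment Hall→C→Exit: bottleneck 4, flow now 10.
Augment Hall→A→C→Exit: bottleneck 4, flow now 14.
Augment Hall→B→C→Exit: bottleneck 1, flow now 15.
No augmenting path remains; maximum flow = 15.
By max-flow min-cut, the minimum cut capacity equals the max flow.
In the residual graph, reachable from Hall: {Hall, A, B, C, D}.
Min-cut edges: Hall→Exit (2), A→Exit (4), C→Exit (9); capacity 2 + 4 + 9 = 15.

15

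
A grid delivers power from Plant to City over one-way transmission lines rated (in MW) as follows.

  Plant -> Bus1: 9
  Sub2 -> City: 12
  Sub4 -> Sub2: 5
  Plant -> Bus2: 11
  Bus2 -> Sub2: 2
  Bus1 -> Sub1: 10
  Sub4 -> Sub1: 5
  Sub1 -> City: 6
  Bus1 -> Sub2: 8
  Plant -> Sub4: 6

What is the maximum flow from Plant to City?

17

Augment Plant→Bus1→Sub2→City: bottleneck 8, flow now 8.
Augment Plant→Bus1→Sub1→City: bottleneck 1, flow now 9.
Augment Plant→Sub4→Sub2→City: bottleneck 4, flow now 13.
Augment Plant→Sub4→Sub1→City: bottleneck 2, flow now 15.
Augment Plant→Bus2→Sub2→Bus1→Sub1→City: bottleneck 2, flow now 17. (uses reverse residual edge)
No augmenting path remains; maximum flow = 17.
In the residual graph, reachable from Plant: {Plant, Bus2}.
Min-cut edges: Plant→Bus1 (9), Plant→Sub4 (6), Bus2→Sub2 (2); capacity 9 + 6 + 2 = 17.
This cut is saturated, so no flow can exceed 17.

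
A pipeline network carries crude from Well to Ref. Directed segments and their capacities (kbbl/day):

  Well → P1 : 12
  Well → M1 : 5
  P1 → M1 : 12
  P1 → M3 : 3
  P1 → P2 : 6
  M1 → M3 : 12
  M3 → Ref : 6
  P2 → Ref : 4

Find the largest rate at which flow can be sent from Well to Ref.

Augment Well→P1→M3→Ref: bottleneck 3, flow now 3.
Augment Well→P1→P2→Ref: bottleneck 4, flow now 7.
Augment Well→M1→M3→Ref: bottleneck 3, flow now 10.
No augmenting path remains; maximum flow = 10.
In the residual graph, reachable from Well: {Well, P1, M1, M3, P2}.
Min-cut edges: M3→Ref (6), P2→Ref (4); capacity 6 + 4 = 10.
This cut is saturated, so no flow can exceed 10.

10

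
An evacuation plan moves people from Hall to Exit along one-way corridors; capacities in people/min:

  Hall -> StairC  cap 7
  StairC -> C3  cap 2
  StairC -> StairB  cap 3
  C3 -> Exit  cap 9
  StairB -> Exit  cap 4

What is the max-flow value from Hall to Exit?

Augment Hall→StairC→C3→Exit: bottleneck 2, flow now 2.
Augment Hall→StairC→StairB→Exit: bottleneck 3, flow now 5.
No augmenting path remains; maximum flow = 5.
In the residual graph, reachable from Hall: {Hall, StairC}.
Min-cut edges: StairC→C3 (2), StairC→StairB (3); capacity 2 + 3 = 5.
This cut is saturated, so no flow can exceed 5.

5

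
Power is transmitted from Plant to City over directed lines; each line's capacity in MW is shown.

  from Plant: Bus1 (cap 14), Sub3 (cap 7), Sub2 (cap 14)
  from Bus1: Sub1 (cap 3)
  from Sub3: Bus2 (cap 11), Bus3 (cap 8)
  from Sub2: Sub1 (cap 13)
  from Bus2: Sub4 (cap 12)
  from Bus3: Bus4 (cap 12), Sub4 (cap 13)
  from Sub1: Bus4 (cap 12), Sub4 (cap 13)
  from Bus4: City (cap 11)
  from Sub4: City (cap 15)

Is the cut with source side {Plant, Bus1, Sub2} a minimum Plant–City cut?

Yes — it is a minimum cut (capacity 23).

Given cut capacity: 7 + 3 + 13 = 23.
Augment Plant→Bus1→Sub1→Bus4→City: bottleneck 3, flow now 3.
Augment Plant→Sub3→Bus2→Sub4→City: bottleneck 7, flow now 10.
Augment Plant→Sub2→Sub1→Bus4→City: bottleneck 8, flow now 18.
Augment Plant→Sub2→Sub1→Sub4→City: bottleneck 5, flow now 23.
No augmenting path remains; maximum flow = 23.
Cut capacity 23 equals the max flow, so it is a minimum cut.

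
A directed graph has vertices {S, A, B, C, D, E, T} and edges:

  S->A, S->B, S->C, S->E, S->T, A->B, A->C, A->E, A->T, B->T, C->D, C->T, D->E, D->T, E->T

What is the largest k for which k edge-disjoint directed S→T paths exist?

5

Assign every edge capacity 1; by Menger, the answer equals the max flow.
Path S→T (+1); total 1.
Path S→A→T (+1); total 2.
Path S→B→T (+1); total 3.
Path S→C→T (+1); total 4.
Path S→E→T (+1); total 5.
No residual S→T path; max flow = 5.
Certifying cut of size 5: {S→A, S→B, S→C, S→E, S→T}.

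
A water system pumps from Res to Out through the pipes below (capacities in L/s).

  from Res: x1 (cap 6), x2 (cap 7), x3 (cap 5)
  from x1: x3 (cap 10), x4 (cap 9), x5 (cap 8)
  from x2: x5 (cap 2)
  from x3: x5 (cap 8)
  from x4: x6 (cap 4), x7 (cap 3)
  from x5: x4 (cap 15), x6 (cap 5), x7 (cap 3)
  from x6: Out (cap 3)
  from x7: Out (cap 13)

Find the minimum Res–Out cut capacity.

9

Augment Res→x1→x4→x6→Out: bottleneck 3, flow now 3.
Augment Res→x1→x4→x7→Out: bottleneck 3, flow now 6.
Augment Res→x2→x5→x7→Out: bottleneck 2, flow now 8.
Augment Res→x3→x5→x7→Out: bottleneck 1, flow now 9.
No augmenting path remains; maximum flow = 9.
By max-flow min-cut, the minimum cut capacity equals the max flow.
In the residual graph, reachable from Res: {Res, x1, x2, x3, x4, x5, x6}.
Min-cut edges: x4→x7 (3), x5→x7 (3), x6→Out (3); capacity 3 + 3 + 3 = 9.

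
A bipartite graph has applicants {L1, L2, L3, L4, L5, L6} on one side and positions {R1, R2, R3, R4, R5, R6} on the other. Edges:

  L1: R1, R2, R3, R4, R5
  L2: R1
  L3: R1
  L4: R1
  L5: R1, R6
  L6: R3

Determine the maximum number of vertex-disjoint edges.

Unit-capacity flow: source→left, listed edges, right→sink; max matching = max flow.
Augmenting path L1→R1 (+1); matched 1.
Augmenting path L5→R6 (+1); matched 2.
Augmenting path L6→R3 (+1); matched 3.
Augmenting path L2→R1→L1→R2 (+1); matched 4.
No augmenting path remains; maximum matching = 4.
König certificate: {L1, L5, L6, R1} is a vertex cover of size 4 (every listed pair touches it), so no matching can be larger.

4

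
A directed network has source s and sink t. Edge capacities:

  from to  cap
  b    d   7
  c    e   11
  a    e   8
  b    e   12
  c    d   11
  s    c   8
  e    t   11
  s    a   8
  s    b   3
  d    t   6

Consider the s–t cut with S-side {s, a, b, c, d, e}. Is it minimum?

Given cut capacity: 6 + 11 = 17.
Augment s→a→e→t: bottleneck 8, flow now 8.
Augment s→b→d→t: bottleneck 3, flow now 11.
Augment s→c→d→t: bottleneck 3, flow now 14.
Augment s→c→e→t: bottleneck 3, flow now 17.
No augmenting path remains; maximum flow = 17.
Cut capacity 17 equals the max flow, so it is a minimum cut.

Yes — it is a minimum cut (capacity 17).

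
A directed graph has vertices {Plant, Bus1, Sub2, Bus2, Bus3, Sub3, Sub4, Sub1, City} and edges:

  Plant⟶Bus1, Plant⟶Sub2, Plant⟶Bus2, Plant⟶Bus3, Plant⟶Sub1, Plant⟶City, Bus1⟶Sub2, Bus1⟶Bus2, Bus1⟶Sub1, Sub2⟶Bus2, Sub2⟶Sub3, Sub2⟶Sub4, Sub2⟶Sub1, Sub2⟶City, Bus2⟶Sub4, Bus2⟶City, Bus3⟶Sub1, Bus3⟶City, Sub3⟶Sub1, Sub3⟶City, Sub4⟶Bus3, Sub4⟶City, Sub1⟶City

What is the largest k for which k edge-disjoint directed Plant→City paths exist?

6

Assign every edge capacity 1; by Menger, the answer equals the max flow.
Path Plant→City (+1); total 1.
Path Plant→Sub2→City (+1); total 2.
Path Plant→Bus2→City (+1); total 3.
Path Plant→Bus3→City (+1); total 4.
Path Plant→Sub1→City (+1); total 5.
Path Plant→Bus1→Sub2→Sub3→City (+1); total 6.
No residual Plant→City path; max flow = 6.
Certifying cut of size 6: {Plant→Bus1, Plant→Bus2, Plant→Bus3, Plant→City, Plant→Sub1, Plant→Sub2}.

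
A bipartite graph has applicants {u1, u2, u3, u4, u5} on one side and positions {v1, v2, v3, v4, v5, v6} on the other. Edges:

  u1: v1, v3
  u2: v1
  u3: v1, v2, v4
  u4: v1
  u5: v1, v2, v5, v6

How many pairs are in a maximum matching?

Unit-capacity flow: source→left, listed edges, right→sink; max matching = max flow.
Augmenting path u1→v1 (+1); matched 1.
Augmenting path u3→v2 (+1); matched 2.
Augmenting path u5→v5 (+1); matched 3.
Augmenting path u2→v1→u1→v3 (+1); matched 4.
No augmenting path remains; maximum matching = 4.
König certificate: {u1, u3, u5, v1} is a vertex cover of size 4 (every listed pair touches it), so no matching can be larger.

4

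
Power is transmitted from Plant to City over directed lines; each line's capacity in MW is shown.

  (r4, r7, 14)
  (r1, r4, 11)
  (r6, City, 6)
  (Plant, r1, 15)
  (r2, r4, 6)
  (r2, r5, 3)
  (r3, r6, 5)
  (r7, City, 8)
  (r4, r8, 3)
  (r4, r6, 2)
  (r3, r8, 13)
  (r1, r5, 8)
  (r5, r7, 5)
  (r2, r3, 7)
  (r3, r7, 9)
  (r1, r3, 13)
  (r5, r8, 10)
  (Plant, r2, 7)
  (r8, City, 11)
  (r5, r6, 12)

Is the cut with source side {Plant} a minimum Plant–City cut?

Given cut capacity: 15 + 7 = 22.
Augment Plant→r1→r3→r6→City: bottleneck 5, flow now 5.
Augment Plant→r1→r3→r7→City: bottleneck 8, flow now 13.
Augment Plant→r1→r4→r6→City: bottleneck 1, flow now 14.
Augment Plant→r1→r4→r8→City: bottleneck 1, flow now 15.
Augment Plant→r2→r3→r8→City: bottleneck 7, flow now 22.
No augmenting path remains; maximum flow = 22.
Cut capacity 22 equals the max flow, so it is a minimum cut.

Yes — it is a minimum cut (capacity 22).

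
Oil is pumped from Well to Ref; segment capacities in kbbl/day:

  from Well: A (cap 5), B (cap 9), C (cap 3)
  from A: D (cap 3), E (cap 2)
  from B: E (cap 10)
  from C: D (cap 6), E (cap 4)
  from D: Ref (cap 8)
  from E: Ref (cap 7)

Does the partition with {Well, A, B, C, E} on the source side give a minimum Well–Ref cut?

No — its capacity is 16, but the minimum cut has capacity 13.

Given cut capacity: 3 + 6 + 7 = 16.
Augment Well→A→D→Ref: bottleneck 3, flow now 3.
Augment Well→A→E→Ref: bottleneck 2, flow now 5.
Augment Well→B→E→Ref: bottleneck 5, flow now 10.
Augment Well→C→D→Ref: bottleneck 3, flow now 13.
No augmenting path remains; maximum flow = 13.
In the residual graph, reachable from Well: {Well, A, B, E}.
Min-cut edges: Well→C (3), A→D (3), E→Ref (7); capacity 3 + 3 + 7 = 13.
Cut capacity 16 exceeds the max flow 13, so it is not minimum.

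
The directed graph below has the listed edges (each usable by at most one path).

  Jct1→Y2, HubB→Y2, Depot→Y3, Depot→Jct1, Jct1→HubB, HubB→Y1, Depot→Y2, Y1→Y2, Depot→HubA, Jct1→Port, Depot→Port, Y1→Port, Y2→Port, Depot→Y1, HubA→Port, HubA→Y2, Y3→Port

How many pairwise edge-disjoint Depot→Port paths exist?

6

Assign every edge capacity 1; by Menger, the answer equals the max flow.
Path Depot→Port (+1); total 1.
Path Depot→Jct1→Port (+1); total 2.
Path Depot→HubA→Port (+1); total 3.
Path Depot→Y3→Port (+1); total 4.
Path Depot→Y2→Port (+1); total 5.
Path Depot→Y1→Port (+1); total 6.
No residual Depot→Port path; max flow = 6.
Certifying cut of size 6: {Depot→HubA, Depot→Jct1, Depot→Port, Depot→Y1, Depot→Y2, Depot→Y3}.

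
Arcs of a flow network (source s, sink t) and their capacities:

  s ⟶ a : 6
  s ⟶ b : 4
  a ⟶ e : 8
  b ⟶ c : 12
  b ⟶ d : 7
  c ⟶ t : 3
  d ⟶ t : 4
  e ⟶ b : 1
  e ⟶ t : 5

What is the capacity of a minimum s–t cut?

10

Augment s→a→e→t: bottleneck 5, flow now 5.
Augment s→b→c→t: bottleneck 3, flow now 8.
Augment s→b→d→t: bottleneck 1, flow now 9.
Augment s→a→e→b→d→t: bottleneck 1, flow now 10.
No augmenting path remains; maximum flow = 10.
By max-flow min-cut, the minimum cut capacity equals the max flow.
In the residual graph, reachable from s: {s}.
Min-cut edges: s→a (6), s→b (4); capacity 6 + 4 = 10.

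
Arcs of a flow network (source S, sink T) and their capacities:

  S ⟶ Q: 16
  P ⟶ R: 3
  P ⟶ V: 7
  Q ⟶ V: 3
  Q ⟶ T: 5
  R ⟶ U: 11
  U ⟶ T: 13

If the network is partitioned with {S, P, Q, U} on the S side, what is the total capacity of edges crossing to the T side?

31

Edges leaving {S, P, Q, U}: P→R (3), P→V (7), Q→V (3), Q→T (5), U→T (13).
Cut capacity = 3 + 7 + 3 + 5 + 13 = 31.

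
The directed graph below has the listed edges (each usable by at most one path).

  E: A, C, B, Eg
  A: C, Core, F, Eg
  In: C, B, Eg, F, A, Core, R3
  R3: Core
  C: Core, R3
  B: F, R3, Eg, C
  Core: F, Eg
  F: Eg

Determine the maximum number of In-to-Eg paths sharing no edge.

Assign every edge capacity 1; by Menger, the answer equals the max flow.
Path In→Eg (+1); total 1.
Path In→B→Eg (+1); total 2.
Path In→A→Eg (+1); total 3.
Path In→Core→Eg (+1); total 4.
Path In→F→Eg (+1); total 5.
No residual In→Eg path; max flow = 5.
Certifying cut of size 5: {Core→Eg, F→Eg, In→A, In→B, In→Eg}.

5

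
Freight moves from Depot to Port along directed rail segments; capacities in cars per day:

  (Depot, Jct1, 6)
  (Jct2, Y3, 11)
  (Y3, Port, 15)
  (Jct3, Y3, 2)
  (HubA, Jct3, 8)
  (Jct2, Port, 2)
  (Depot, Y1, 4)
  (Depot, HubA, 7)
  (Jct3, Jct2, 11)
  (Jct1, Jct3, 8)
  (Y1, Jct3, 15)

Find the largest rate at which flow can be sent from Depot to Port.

13

Augment Depot→Jct1→Jct3→Y3→Port: bottleneck 2, flow now 2.
Augment Depot→Jct1→Jct3→Jct2→Port: bottleneck 2, flow now 4.
Augment Depot→Jct1→Jct3→Jct2→Y3→Port: bottleneck 2, flow now 6.
Augment Depot→HubA→Jct3→Jct2→Y3→Port: bottleneck 7, flow now 13.
No augmenting path remains; maximum flow = 13.
In the residual graph, reachable from Depot: {Depot, Jct1, HubA, Y1, Jct3}.
Min-cut edges: Jct3→Y3 (2), Jct3→Jct2 (11); capacity 2 + 11 = 13.
This cut is saturated, so no flow can exceed 13.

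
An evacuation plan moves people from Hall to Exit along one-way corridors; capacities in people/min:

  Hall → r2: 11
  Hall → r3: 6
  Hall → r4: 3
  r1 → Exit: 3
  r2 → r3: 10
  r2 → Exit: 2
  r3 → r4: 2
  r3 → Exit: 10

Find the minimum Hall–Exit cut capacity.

12

Augment Hall→r2→Exit: bottleneck 2, flow now 2.
Augment Hall→r3→Exit: bottleneck 6, flow now 8.
Augment Hall→r2→r3→Exit: bottleneck 4, flow now 12.
No augmenting path remains; maximum flow = 12.
By max-flow min-cut, the minimum cut capacity equals the max flow.
In the residual graph, reachable from Hall: {Hall, r2, r3, r4}.
Min-cut edges: r2→Exit (2), r3→Exit (10); capacity 2 + 10 = 12.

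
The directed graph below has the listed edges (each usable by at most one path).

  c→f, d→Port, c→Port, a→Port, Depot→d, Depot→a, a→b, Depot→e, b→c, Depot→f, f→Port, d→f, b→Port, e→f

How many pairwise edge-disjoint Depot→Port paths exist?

Assign every edge capacity 1; by Menger, the answer equals the max flow.
Path Depot→a→Port (+1); total 1.
Path Depot→d→Port (+1); total 2.
Path Depot→f→Port (+1); total 3.
No residual Depot→Port path; max flow = 3.
Certifying cut of size 3: {Depot→a, Depot→d, f→Port}.

3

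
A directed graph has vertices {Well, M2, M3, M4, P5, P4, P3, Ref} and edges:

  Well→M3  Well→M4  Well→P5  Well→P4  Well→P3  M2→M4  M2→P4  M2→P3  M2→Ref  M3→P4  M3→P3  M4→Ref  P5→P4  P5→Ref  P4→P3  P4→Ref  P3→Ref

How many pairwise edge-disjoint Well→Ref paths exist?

4

Assign every edge capacity 1; by Menger, the answer equals the max flow.
Path Well→M4→Ref (+1); total 1.
Path Well→P5→Ref (+1); total 2.
Path Well→P4→Ref (+1); total 3.
Path Well→P3→Ref (+1); total 4.
No residual Well→Ref path; max flow = 4.
Certifying cut of size 4: {P3→Ref, P4→Ref, Well→M4, Well→P5}.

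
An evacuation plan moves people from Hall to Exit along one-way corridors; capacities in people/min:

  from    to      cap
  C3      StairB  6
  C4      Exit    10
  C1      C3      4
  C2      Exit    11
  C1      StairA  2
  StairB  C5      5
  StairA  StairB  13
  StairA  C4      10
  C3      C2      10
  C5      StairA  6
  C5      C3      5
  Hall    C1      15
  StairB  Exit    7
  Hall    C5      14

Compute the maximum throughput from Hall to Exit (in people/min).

Augment Hall→C5→StairA→C4→Exit: bottleneck 6, flow now 6.
Augment Hall→C5→C3→C2→Exit: bottleneck 5, flow now 11.
Augment Hall→C1→StairA→C4→Exit: bottleneck 2, flow now 13.
Augment Hall→C1→C3→C2→Exit: bottleneck 4, flow now 17.
No augmenting path remains; maximum flow = 17.
In the residual graph, reachable from Hall: {Hall, C5, C1}.
Min-cut edges: C5→StairA (6), C5→C3 (5), C1→StairA (2), C1→C3 (4); capacity 6 + 5 + 2 + 4 = 17.
This cut is saturated, so no flow can exceed 17.

17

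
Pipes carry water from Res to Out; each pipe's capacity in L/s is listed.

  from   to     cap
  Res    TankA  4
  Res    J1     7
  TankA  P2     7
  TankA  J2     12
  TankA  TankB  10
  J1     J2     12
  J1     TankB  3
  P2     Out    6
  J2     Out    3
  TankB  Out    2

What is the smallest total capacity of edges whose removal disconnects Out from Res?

Augment Res→TankA→P2→Out: bottleneck 4, flow now 4.
Augment Res→J1→J2→Out: bottleneck 3, flow now 7.
Augment Res→J1→TankB→Out: bottleneck 2, flow now 9.
No augmenting path remains; maximum flow = 9.
By max-flow min-cut, the minimum cut capacity equals the max flow.
In the residual graph, reachable from Res: {Res, J1, J2, TankB}.
Min-cut edges: Res→TankA (4), J2→Out (3), TankB→Out (2); capacity 4 + 3 + 2 = 9.

9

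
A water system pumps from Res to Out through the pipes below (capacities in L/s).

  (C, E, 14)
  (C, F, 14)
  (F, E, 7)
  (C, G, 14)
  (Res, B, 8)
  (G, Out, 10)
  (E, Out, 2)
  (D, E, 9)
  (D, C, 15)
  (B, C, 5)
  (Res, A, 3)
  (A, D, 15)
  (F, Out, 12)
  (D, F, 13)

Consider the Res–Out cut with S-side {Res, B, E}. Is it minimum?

No — its capacity is 10, but the minimum cut has capacity 8.

Given cut capacity: 3 + 5 + 2 = 10.
Augment Res→A→D→E→Out: bottleneck 2, flow now 2.
Augment Res→A→D→F→Out: bottleneck 1, flow now 3.
Augment Res→B→C→F→Out: bottleneck 5, flow now 8.
No augmenting path remains; maximum flow = 8.
In the residual graph, reachable from Res: {Res, B}.
Min-cut edges: Res→A (3), B→C (5); capacity 3 + 5 = 8.
Cut capacity 10 exceeds the max flow 8, so it is not minimum.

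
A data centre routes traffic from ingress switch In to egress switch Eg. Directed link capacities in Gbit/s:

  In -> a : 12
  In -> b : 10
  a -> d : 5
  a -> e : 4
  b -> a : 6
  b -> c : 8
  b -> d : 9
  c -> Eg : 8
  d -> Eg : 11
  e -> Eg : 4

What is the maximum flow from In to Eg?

Augment In→a→d→Eg: bottleneck 5, flow now 5.
Augment In→a→e→Eg: bottleneck 4, flow now 9.
Augment In→b→c→Eg: bottleneck 8, flow now 17.
Augment In→b→d→Eg: bottleneck 2, flow now 19.
No augmenting path remains; maximum flow = 19.
In the residual graph, reachable from In: {In, a}.
Min-cut edges: In→b (10), a→d (5), a→e (4); capacity 10 + 5 + 4 = 19.
This cut is saturated, so no flow can exceed 19.

19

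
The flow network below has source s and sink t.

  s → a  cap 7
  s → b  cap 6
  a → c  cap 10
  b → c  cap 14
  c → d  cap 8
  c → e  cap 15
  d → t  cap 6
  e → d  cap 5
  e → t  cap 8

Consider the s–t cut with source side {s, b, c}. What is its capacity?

30

Edges leaving {s, b, c}: s→a (7), c→d (8), c→e (15).
Cut capacity = 7 + 8 + 15 = 30.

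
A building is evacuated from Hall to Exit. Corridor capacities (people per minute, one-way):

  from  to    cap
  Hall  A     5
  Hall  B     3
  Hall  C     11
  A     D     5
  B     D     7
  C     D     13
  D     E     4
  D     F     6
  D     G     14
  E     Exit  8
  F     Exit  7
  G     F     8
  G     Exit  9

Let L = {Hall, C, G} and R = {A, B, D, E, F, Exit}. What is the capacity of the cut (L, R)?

38

Edges leaving {Hall, C, G}: Hall→A (5), Hall→B (3), C→D (13), G→F (8), G→Exit (9).
Cut capacity = 5 + 3 + 13 + 8 + 9 = 38.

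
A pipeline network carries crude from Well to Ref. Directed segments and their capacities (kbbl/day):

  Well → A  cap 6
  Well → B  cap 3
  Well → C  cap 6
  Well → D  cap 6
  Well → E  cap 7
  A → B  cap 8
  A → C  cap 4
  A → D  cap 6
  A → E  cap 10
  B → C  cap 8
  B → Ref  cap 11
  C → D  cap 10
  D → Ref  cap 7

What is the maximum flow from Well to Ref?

16

Augment Well→B→Ref: bottleneck 3, flow now 3.
Augment Well→D→Ref: bottleneck 6, flow now 9.
Augment Well→A→B→Ref: bottleneck 6, flow now 15.
Augment Well→C→D→Ref: bottleneck 1, flow now 16.
No augmenting path remains; maximum flow = 16.
In the residual graph, reachable from Well: {Well, C, D, E}.
Min-cut edges: Well→A (6), Well→B (3), D→Ref (7); capacity 6 + 3 + 7 = 16.
This cut is saturated, so no flow can exceed 16.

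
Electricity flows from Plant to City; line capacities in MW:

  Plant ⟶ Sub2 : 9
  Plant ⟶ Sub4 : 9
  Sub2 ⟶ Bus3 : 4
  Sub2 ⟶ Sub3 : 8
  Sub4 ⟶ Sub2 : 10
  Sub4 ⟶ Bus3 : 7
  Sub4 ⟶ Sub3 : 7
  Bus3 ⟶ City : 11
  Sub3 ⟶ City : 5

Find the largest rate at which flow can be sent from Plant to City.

16

Augment Plant→Sub2→Bus3→City: bottleneck 4, flow now 4.
Augment Plant→Sub2→Sub3→City: bottleneck 5, flow now 9.
Augment Plant→Sub4→Bus3→City: bottleneck 7, flow now 16.
No augmenting path remains; maximum flow = 16.
In the residual graph, reachable from Plant: {Plant, Sub2, Sub4, Sub3}.
Min-cut edges: Sub2→Bus3 (4), Sub4→Bus3 (7), Sub3→City (5); capacity 4 + 7 + 5 = 16.
This cut is saturated, so no flow can exceed 16.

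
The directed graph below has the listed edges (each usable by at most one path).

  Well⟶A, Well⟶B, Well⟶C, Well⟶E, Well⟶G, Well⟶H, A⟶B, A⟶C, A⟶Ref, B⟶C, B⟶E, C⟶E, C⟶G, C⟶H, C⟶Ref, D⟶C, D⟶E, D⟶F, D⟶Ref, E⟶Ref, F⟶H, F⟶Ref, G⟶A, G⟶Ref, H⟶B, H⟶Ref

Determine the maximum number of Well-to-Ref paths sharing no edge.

5

Assign every edge capacity 1; by Menger, the answer equals the max flow.
Path Well→A→Ref (+1); total 1.
Path Well→C→Ref (+1); total 2.
Path Well→E→Ref (+1); total 3.
Path Well→G→Ref (+1); total 4.
Path Well→H→Ref (+1); total 5.
No residual Well→Ref path; max flow = 5.
Certifying cut of size 5: {A→Ref, C→Ref, E→Ref, G→Ref, H→Ref}.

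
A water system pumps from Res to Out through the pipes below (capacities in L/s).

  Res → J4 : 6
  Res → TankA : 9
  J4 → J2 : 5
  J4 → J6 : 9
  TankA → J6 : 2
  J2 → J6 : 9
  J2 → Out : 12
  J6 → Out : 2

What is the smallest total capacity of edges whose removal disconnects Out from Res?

Augment Res→J4→J2→Out: bottleneck 5, flow now 5.
Augment Res→J4→J6→Out: bottleneck 1, flow now 6.
Augment Res→TankA→J6→Out: bottleneck 1, flow now 7.
No augmenting path remains; maximum flow = 7.
By max-flow min-cut, the minimum cut capacity equals the max flow.
In the residual graph, reachable from Res: {Res, J4, TankA, J6}.
Min-cut edges: J4→J2 (5), J6→Out (2); capacity 5 + 2 = 7.

7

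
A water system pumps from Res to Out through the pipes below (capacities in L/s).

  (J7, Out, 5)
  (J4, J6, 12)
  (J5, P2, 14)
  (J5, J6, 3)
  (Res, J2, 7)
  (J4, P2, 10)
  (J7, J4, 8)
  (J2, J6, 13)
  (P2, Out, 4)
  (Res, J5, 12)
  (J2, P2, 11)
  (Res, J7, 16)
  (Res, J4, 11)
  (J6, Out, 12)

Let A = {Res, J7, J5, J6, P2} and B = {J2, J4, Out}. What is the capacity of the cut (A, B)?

47

Edges leaving {Res, J7, J5, J6, P2}: Res→J2 (7), Res→J4 (11), J7→J4 (8), J7→Out (5), J6→Out (12), P2→Out (4).
Cut capacity = 7 + 11 + 8 + 5 + 12 + 4 = 47.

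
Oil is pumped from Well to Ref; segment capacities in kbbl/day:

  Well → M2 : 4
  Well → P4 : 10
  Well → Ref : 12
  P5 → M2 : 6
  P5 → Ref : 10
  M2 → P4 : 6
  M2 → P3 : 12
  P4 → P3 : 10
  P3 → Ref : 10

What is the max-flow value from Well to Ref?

22

Augment Well→Ref: bottleneck 12, flow now 12.
Augment Well→M2→P3→Ref: bottleneck 4, flow now 16.
Augment Well→P4→P3→Ref: bottleneck 6, flow now 22.
No augmenting path remains; maximum flow = 22.
In the residual graph, reachable from Well: {Well, M2, P4, P3}.
Min-cut edges: Well→Ref (12), P3→Ref (10); capacity 12 + 10 = 22.
This cut is saturated, so no flow can exceed 22.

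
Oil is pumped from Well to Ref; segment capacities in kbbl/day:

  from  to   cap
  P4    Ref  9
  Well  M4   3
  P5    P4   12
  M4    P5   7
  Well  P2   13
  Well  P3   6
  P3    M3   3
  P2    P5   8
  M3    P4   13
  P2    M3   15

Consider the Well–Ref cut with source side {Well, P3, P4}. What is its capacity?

Edges leaving {Well, P3, P4}: Well→M4 (3), Well→P2 (13), P3→M3 (3), P4→Ref (9).
Cut capacity = 3 + 13 + 3 + 9 = 28.

28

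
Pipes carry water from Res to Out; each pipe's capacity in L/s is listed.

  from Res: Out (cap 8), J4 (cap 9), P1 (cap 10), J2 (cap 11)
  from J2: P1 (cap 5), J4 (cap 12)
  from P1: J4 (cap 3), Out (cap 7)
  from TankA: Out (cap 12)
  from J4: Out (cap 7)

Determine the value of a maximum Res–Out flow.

22

Augment Res→Out: bottleneck 8, flow now 8.
Augment Res→P1→Out: bottleneck 7, flow now 15.
Augment Res→J4→Out: bottleneck 7, flow now 22.
No augmenting path remains; maximum flow = 22.
In the residual graph, reachable from Res: {Res, J2, P1, J4}.
Min-cut edges: Res→Out (8), P1→Out (7), J4→Out (7); capacity 8 + 7 + 7 = 22.
This cut is saturated, so no flow can exceed 22.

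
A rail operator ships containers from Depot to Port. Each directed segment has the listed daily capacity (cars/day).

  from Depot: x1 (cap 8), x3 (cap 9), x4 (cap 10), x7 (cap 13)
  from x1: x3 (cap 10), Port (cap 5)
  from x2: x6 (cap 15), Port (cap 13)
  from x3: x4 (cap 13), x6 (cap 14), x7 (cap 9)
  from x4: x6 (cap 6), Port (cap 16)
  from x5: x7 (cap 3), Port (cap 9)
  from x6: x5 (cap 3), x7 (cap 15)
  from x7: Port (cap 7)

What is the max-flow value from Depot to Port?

31

Augment Depot→x1→Port: bottleneck 5, flow now 5.
Augment Depot→x4→Port: bottleneck 10, flow now 15.
Augment Depot→x7→Port: bottleneck 7, flow now 22.
Augment Depot→x3→x4→Port: bottleneck 6, flow now 28.
Augment Depot→x3→x6→x5→Port: bottleneck 3, flow now 31.
No augmenting path remains; maximum flow = 31.
In the residual graph, reachable from Depot: {Depot, x1, x3, x4, x6, x7}.
Min-cut edges: x1→Port (5), x4→Port (16), x6→x5 (3), x7→Port (7); capacity 5 + 16 + 3 + 7 = 31.
This cut is saturated, so no flow can exceed 31.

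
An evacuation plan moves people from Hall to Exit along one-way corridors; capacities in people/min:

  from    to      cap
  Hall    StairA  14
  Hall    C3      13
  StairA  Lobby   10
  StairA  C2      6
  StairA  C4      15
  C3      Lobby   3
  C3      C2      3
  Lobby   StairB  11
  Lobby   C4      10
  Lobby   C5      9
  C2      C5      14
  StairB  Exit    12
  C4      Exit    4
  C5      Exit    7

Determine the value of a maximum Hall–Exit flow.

20

Augment Hall→StairA→C4→Exit: bottleneck 4, flow now 4.
Augment Hall→StairA→Lobby→StairB→Exit: bottleneck 10, flow now 14.
Augment Hall→C3→Lobby→StairB→Exit: bottleneck 1, flow now 15.
Augment Hall→C3→Lobby→C5→Exit: bottleneck 2, flow now 17.
Augment Hall→C3→C2→C5→Exit: bottleneck 3, flow now 20.
No augmenting path remains; maximum flow = 20.
In the residual graph, reachable from Hall: {Hall, C3}.
Min-cut edges: Hall→StairA (14), C3→Lobby (3), C3→C2 (3); capacity 14 + 3 + 3 = 20.
This cut is saturated, so no flow can exceed 20.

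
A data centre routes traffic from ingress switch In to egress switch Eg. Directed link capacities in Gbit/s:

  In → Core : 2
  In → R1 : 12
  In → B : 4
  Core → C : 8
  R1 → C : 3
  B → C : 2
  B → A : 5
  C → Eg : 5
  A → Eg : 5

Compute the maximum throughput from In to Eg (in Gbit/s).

Augment In→Core→C→Eg: bottleneck 2, flow now 2.
Augment In→R1→C→Eg: bottleneck 3, flow now 5.
Augment In→B→A→Eg: bottleneck 4, flow now 9.
No augmenting path remains; maximum flow = 9.
In the residual graph, reachable from In: {In, R1}.
Min-cut edges: In→Core (2), In→B (4), R1→C (3); capacity 2 + 4 + 3 = 9.
This cut is saturated, so no flow can exceed 9.

9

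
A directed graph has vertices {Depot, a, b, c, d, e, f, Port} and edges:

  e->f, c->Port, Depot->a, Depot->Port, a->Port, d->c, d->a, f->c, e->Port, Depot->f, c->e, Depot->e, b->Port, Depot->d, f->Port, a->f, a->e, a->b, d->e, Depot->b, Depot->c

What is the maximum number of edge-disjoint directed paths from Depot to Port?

Assign every edge capacity 1; by Menger, the answer equals the max flow.
Path Depot→Port (+1); total 1.
Path Depot→a→Port (+1); total 2.
Path Depot→b→Port (+1); total 3.
Path Depot→c→Port (+1); total 4.
Path Depot→e→Port (+1); total 5.
Path Depot→f→Port (+1); total 6.
No residual Depot→Port path; max flow = 6.
Certifying cut of size 6: {Depot→Port, a→Port, b→Port, c→Port, e→Port, f→Port}.

6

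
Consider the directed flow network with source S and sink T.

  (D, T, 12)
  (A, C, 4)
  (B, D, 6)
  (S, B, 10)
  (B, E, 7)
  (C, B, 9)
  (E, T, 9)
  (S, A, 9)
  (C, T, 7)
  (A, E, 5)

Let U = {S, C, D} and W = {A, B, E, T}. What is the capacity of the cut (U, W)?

Edges leaving {S, C, D}: S→A (9), S→B (10), C→B (9), C→T (7), D→T (12).
Cut capacity = 9 + 10 + 9 + 7 + 12 = 47.

47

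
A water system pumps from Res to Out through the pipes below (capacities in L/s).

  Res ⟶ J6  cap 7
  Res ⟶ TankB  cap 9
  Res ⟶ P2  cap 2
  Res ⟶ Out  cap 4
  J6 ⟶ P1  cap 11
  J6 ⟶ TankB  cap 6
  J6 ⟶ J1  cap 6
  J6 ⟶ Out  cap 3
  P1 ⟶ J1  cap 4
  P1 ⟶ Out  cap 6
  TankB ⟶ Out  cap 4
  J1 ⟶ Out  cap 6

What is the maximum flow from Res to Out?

15

Augment Res→Out: bottleneck 4, flow now 4.
Augment Res→J6→Out: bottleneck 3, flow now 7.
Augment Res→TankB→Out: bottleneck 4, flow now 11.
Augment Res→J6→P1→Out: bottleneck 4, flow now 15.
No augmenting path remains; maximum flow = 15.
In the residual graph, reachable from Res: {Res, TankB, P2}.
Min-cut edges: Res→J6 (7), Res→Out (4), TankB→Out (4); capacity 7 + 4 + 4 = 15.
This cut is saturated, so no flow can exceed 15.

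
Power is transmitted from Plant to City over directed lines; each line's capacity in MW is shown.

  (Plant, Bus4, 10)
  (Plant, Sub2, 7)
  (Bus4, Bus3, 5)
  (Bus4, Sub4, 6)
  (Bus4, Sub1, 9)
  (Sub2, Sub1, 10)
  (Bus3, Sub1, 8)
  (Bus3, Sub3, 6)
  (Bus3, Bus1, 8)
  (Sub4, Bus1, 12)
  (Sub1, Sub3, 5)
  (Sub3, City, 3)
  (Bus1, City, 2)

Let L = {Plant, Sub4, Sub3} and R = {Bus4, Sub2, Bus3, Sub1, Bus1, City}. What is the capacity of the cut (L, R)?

Edges leaving {Plant, Sub4, Sub3}: Plant→Bus4 (10), Plant→Sub2 (7), Sub4→Bus1 (12), Sub3→City (3).
Cut capacity = 10 + 7 + 12 + 3 = 32.

32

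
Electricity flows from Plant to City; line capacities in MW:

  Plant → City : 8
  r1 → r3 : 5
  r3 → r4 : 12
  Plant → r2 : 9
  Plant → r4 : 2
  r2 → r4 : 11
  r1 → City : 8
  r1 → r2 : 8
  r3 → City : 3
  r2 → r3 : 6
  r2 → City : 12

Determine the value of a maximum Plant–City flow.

Augment Plant→City: bottleneck 8, flow now 8.
Augment Plant→r2→City: bottleneck 9, flow now 17.
No augmenting path remains; maximum flow = 17.
In the residual graph, reachable from Plant: {Plant, r4}.
Min-cut edges: Plant→r2 (9), Plant→City (8); capacity 9 + 8 = 17.
This cut is saturated, so no flow can exceed 17.

17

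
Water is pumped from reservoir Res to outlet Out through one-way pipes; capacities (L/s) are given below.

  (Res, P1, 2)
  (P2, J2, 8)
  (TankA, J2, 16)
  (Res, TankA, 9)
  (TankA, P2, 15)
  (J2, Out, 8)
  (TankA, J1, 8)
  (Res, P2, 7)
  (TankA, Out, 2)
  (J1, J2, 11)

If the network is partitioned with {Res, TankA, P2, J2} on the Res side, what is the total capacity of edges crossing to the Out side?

20

Edges leaving {Res, TankA, P2, J2}: Res→P1 (2), TankA→J1 (8), TankA→Out (2), J2→Out (8).
Cut capacity = 2 + 8 + 2 + 8 = 20.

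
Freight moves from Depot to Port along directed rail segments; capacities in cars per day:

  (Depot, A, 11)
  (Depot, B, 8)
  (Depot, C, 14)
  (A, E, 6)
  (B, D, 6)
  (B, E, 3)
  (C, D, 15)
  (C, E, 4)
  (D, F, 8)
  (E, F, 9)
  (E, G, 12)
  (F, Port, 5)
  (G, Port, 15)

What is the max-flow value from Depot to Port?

17

Augment Depot→A→E→F→Port: bottleneck 5, flow now 5.
Augment Depot→A→E→G→Port: bottleneck 1, flow now 6.
Augment Depot→B→E→G→Port: bottleneck 3, flow now 9.
Augment Depot→C→E→G→Port: bottleneck 4, flow now 13.
Augment Depot→B→D→F→E→G→Port: bottleneck 4, flow now 17. (uses reverse residual edge)
No augmenting path remains; maximum flow = 17.
In the residual graph, reachable from Depot: {Depot, A, B, C, D, E, F}.
Min-cut edges: E→G (12), F→Port (5); capacity 12 + 5 = 17.
This cut is saturated, so no flow can exceed 17.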